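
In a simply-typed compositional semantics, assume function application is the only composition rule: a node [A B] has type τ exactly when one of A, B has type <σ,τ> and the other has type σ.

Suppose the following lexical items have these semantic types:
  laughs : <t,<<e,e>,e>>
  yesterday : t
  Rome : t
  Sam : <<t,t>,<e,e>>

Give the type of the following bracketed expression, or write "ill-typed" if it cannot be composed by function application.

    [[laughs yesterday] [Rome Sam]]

[laughs yesterday]: laughs is <t,<<e,e>,e>>, yesterday is t; result <<e,e>,e>.
[Rome Sam]: t with <<t,t>,<e,e>> — neither is a function whose domain matches the other; composition fails here.

ill-typed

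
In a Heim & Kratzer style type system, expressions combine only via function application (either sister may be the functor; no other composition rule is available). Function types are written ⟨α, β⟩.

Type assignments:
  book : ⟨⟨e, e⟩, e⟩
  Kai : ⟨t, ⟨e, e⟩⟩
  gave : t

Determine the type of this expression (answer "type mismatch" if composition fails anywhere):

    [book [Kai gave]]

[Kai gave]: ⟨t, ⟨e, e⟩⟩ applied to t yields ⟨e, e⟩.
[book [Kai gave]]: ⟨⟨e, e⟩, e⟩ applied to ⟨e, e⟩ yields e.

e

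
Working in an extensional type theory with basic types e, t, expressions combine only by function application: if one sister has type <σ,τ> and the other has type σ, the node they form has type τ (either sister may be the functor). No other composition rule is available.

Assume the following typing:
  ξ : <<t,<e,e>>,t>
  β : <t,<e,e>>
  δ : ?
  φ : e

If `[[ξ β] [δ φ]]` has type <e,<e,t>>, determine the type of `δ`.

<e,<t,<e,<e,t>>>>

[[ξ β] [δ φ]] must have type <e,<e,t>>. The sister [ξ β] has type t; that is not a function onto <e,<e,t>>, so [δ φ] must be the functor, of type <t,<e,<e,t>>>.
[δ φ] must have type <t,<e,<e,t>>>. The sister φ has type e; that is not a function onto <t,<e,<e,t>>>, so δ must be the functor, of type <e,<t,<e,<e,t>>>>.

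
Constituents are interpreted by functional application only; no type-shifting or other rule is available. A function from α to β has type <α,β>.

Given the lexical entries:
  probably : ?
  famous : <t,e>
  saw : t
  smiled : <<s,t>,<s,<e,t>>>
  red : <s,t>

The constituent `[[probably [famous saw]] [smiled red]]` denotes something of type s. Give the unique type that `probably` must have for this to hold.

[[probably [famous saw]] [smiled red]] must have type s. The sister [smiled red] has type <s,<e,t>>; that is not a function onto s, so [probably [famous saw]] must be the functor, of type <<s,<e,t>>,s>.
[probably [famous saw]] must have type <<s,<e,t>>,s>. The sister [famous saw] has type e; that is not a function onto <<s,<e,t>>,s>, so probably must be the functor, of type <e,<<s,<e,t>>,s>>.

<e,<<s,<e,t>>,s>>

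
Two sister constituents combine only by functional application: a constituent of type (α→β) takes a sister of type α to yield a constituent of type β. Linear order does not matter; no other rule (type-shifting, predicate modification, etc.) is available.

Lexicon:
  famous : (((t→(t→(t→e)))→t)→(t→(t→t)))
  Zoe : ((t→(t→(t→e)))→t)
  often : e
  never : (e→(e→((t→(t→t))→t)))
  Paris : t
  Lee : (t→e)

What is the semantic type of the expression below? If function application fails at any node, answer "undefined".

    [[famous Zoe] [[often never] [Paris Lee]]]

t

At [famous Zoe], famous : (((t→(t→(t→e)))→t)→(t→(t→t))) takes Zoe : ((t→(t→(t→e)))→t), giving (t→(t→t)).
At [often never], never : (e→(e→((t→(t→t))→t))) takes often : e, giving (e→((t→(t→t))→t)).
At [Paris Lee], Lee : (t→e) takes Paris : t, giving e.
At [[often never] [Paris Lee]], [often never] : (e→((t→(t→t))→t)) takes [Paris Lee] : e, giving ((t→(t→t))→t).
At [[famous Zoe] [[often never] [Paris Lee]]], [[often never] [Paris Lee]] : ((t→(t→t))→t) takes [famous Zoe] : (t→(t→t)), giving t.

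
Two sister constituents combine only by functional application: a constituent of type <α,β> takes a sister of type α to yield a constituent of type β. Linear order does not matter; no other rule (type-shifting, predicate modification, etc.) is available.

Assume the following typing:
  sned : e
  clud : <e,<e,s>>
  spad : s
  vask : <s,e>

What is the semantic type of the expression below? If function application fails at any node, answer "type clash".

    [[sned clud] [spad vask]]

[sned clud]: clud is <e,<e,s>>, sned is e; result <e,s>.
[spad vask]: vask is <s,e>, spad is s; result e.
[[sned clud] [spad vask]]: [sned clud] is <e,s>, [spad vask] is e; result s.

s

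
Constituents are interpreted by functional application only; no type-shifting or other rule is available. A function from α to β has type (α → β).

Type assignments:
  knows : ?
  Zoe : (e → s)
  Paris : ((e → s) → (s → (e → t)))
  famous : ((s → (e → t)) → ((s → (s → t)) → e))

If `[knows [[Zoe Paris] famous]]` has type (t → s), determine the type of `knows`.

(((s → (s → t)) → e) → (t → s))

[knows [[Zoe Paris] famous]] must have type (t → s). The sister [[Zoe Paris] famous] has type ((s → (s → t)) → e); that is not a function onto (t → s), so knows must be the functor, of type (((s → (s → t)) → e) → (t → s)).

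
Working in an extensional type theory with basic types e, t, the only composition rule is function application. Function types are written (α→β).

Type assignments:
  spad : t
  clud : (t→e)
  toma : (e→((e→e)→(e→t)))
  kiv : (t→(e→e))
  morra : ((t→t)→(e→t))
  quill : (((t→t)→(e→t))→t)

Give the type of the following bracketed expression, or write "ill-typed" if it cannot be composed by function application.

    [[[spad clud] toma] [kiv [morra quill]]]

At [spad clud], clud : (t→e) takes spad : t, giving e.
At [[spad clud] toma], toma : (e→((e→e)→(e→t))) takes [spad clud] : e, giving ((e→e)→(e→t)).
At [morra quill], quill : (((t→t)→(e→t))→t) takes morra : ((t→t)→(e→t)), giving t.
At [kiv [morra quill]], kiv : (t→(e→e)) takes [morra quill] : t, giving (e→e).
At [[[spad clud] toma] [kiv [morra quill]]], [[spad clud] toma] : ((e→e)→(e→t)) takes [kiv [morra quill]] : (e→e), giving (e→t).

(e→t)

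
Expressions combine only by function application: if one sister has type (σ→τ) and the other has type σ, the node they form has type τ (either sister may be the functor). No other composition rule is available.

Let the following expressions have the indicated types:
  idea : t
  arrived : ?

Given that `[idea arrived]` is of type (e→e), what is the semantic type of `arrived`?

At [idea arrived] (required: (e→e)): idea is t, which is not a function with range (e→e); hence arrived is the functor — type (t→(e→e)).

(t→(e→e))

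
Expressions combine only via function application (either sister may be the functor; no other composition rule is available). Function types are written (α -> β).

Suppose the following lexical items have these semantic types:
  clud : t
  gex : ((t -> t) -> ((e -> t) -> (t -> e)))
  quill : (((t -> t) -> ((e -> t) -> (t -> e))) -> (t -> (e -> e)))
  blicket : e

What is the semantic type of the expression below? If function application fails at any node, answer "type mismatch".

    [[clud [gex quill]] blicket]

[gex quill]: functor quill : (((t -> t) -> ((e -> t) -> (t -> e))) -> (t -> (e -> e))), argument gex : ((t -> t) -> ((e -> t) -> (t -> e))); result (t -> (e -> e)).
[clud [gex quill]]: functor [gex quill] : (t -> (e -> e)), argument clud : t; result (e -> e).
[[clud [gex quill]] blicket]: functor [clud [gex quill]] : (e -> e), argument blicket : e; result e.

e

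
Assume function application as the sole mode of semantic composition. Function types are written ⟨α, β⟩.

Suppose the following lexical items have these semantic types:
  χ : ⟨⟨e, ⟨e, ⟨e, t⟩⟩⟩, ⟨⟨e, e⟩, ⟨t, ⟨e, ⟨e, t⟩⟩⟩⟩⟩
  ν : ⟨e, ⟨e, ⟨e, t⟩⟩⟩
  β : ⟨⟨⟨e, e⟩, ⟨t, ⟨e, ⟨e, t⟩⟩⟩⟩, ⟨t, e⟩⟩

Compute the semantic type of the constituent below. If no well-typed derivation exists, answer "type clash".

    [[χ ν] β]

⟨t, e⟩

[χ ν]: functor χ : ⟨⟨e, ⟨e, ⟨e, t⟩⟩⟩, ⟨⟨e, e⟩, ⟨t, ⟨e, ⟨e, t⟩⟩⟩⟩⟩, argument ν : ⟨e, ⟨e, ⟨e, t⟩⟩⟩; result ⟨⟨e, e⟩, ⟨t, ⟨e, ⟨e, t⟩⟩⟩⟩.
[[χ ν] β]: functor β : ⟨⟨⟨e, e⟩, ⟨t, ⟨e, ⟨e, t⟩⟩⟩⟩, ⟨t, e⟩⟩, argument [χ ν] : ⟨⟨e, e⟩, ⟨t, ⟨e, ⟨e, t⟩⟩⟩⟩; result ⟨t, e⟩.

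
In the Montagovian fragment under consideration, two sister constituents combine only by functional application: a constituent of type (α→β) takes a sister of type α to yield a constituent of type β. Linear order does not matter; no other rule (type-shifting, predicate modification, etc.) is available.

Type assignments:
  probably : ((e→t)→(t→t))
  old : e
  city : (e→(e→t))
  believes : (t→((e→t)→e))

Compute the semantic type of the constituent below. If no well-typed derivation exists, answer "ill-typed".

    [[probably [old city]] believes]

ill-typed

[old city] — city of type (e→(e→t)) combines with old of type e: type (e→t).
[probably [old city]] — probably of type ((e→t)→(t→t)) combines with [old city] of type (e→t): type (t→t).
[[probably [old city]] believes]: (t→t) with (t→((e→t)→e)) — neither is a function whose domain matches the other; composition fails here.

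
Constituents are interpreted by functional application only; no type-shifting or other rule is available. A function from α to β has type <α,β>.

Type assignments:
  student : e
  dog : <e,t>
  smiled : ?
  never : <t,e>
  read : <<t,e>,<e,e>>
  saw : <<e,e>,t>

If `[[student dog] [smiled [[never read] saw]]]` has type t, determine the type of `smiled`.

[[student dog] [smiled [[never read] saw]]] is required to be t. [student dog] : t cannot yield t as functor, so [smiled [[never read] saw]] : <t,t>.
[smiled [[never read] saw]] is required to be <t,t>. [[never read] saw] : t cannot yield <t,t> as functor, so smiled : <t,<t,t>>.

<t,<t,t>>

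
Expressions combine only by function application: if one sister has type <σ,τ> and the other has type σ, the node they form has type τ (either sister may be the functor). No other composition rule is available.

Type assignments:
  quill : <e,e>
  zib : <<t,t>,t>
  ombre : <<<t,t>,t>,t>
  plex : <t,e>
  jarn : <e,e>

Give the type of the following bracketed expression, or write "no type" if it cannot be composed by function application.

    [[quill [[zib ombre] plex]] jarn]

e

[zib ombre]: <<<t,t>,t>,t> applied to <<t,t>,t> yields t.
[[zib ombre] plex]: <t,e> applied to t yields e.
[quill [[zib ombre] plex]]: <e,e> applied to e yields e.
[[quill [[zib ombre] plex]] jarn]: <e,e> applied to e yields e.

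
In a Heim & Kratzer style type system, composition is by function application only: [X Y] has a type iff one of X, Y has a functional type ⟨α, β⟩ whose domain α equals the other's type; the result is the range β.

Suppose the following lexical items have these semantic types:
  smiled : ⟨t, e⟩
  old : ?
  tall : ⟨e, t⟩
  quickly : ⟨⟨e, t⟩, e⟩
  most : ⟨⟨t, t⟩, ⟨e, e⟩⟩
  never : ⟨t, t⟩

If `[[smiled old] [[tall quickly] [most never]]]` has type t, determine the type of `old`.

⟨⟨t, e⟩, ⟨e, t⟩⟩

For [[smiled old] [[tall quickly] [most never]]] to have type t with [[tall quickly] [most never]] of type e, [smiled old] must be the function: [smiled old] : ⟨e, t⟩.
For [smiled old] to have type ⟨e, t⟩ with smiled of type ⟨t, e⟩, old must be the function: old : ⟨⟨t, e⟩, ⟨e, t⟩⟩.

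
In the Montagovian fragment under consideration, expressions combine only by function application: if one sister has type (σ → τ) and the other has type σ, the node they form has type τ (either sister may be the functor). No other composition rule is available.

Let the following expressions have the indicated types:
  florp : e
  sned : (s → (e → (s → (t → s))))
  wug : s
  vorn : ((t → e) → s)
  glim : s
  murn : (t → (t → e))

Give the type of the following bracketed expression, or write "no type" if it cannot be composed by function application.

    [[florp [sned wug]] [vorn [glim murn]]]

[sned wug]: (s → (e → (s → (t → s)))) applied to s yields (e → (s → (t → s))).
[florp [sned wug]]: (e → (s → (t → s))) applied to e yields (s → (t → s)).
[glim murn]: s with (t → (t → e)) — neither is a function whose domain matches the other; composition fails here.

no type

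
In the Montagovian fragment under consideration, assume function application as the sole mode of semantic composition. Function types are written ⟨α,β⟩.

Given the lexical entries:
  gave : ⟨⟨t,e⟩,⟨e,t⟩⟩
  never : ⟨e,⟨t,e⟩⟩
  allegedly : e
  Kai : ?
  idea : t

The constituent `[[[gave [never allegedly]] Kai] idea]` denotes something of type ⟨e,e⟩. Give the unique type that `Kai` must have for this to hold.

⟨⟨e,t⟩,⟨t,⟨e,e⟩⟩⟩

[[[gave [never allegedly]] Kai] idea] must have type ⟨e,e⟩. The sister idea has type t; that is not a function onto ⟨e,e⟩, so [[gave [never allegedly]] Kai] must be the functor, of type ⟨t,⟨e,e⟩⟩.
[[gave [never allegedly]] Kai] must have type ⟨t,⟨e,e⟩⟩. The sister [gave [never allegedly]] has type ⟨e,t⟩; that is not a function onto ⟨t,⟨e,e⟩⟩, so Kai must be the functor, of type ⟨⟨e,t⟩,⟨t,⟨e,e⟩⟩⟩.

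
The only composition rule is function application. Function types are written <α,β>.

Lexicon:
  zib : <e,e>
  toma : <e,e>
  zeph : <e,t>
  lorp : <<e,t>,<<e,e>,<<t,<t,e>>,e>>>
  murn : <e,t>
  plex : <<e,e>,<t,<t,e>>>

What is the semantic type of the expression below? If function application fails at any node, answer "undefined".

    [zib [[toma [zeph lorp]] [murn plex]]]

undefined

[zeph lorp]: <<e,t>,<<e,e>,<<t,<t,e>>,e>>> applied to <e,t> yields <<e,e>,<<t,<t,e>>,e>>.
[toma [zeph lorp]]: <<e,e>,<<t,<t,e>>,e>> applied to <e,e> yields <<t,<t,e>>,e>.
At [murn plex]: neither <e,t> nor <<e,e>,<t,<t,e>>> can take the other as argument; the node is ill-typed.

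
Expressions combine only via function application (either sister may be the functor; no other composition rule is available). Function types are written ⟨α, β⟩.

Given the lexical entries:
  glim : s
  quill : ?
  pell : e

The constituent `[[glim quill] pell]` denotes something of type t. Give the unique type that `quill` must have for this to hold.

At [[glim quill] pell] (required: t): pell is e, which is not a function with range t; hence [glim quill] is the functor — type ⟨e, t⟩.
At [glim quill] (required: ⟨e, t⟩): glim is s, which is not a function with range ⟨e, t⟩; hence quill is the functor — type ⟨s, ⟨e, t⟩⟩.

⟨s, ⟨e, t⟩⟩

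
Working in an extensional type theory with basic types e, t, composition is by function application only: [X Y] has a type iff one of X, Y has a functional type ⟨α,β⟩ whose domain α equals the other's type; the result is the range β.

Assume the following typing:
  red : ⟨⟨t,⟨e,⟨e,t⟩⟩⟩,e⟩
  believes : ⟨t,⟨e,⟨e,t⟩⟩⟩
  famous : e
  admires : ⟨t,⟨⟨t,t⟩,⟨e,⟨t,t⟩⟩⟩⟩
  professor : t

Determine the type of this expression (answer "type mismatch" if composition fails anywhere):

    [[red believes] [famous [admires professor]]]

type mismatch

At [red believes], red : ⟨⟨t,⟨e,⟨e,t⟩⟩⟩,e⟩ takes believes : ⟨t,⟨e,⟨e,t⟩⟩⟩, giving e.
At [admires professor], admires : ⟨t,⟨⟨t,t⟩,⟨e,⟨t,t⟩⟩⟩⟩ takes professor : t, giving ⟨⟨t,t⟩,⟨e,⟨t,t⟩⟩⟩.
[famous [admires professor]]: e and ⟨⟨t,t⟩,⟨e,⟨t,t⟩⟩⟩ cannot combine by function application — type clash.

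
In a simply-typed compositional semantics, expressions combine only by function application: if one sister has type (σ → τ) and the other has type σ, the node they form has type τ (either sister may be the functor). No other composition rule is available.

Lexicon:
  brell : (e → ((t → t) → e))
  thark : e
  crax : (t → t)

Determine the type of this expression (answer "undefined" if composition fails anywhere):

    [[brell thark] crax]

e

[brell thark]: (e → ((t → t) → e)) applied to e yields ((t → t) → e).
[[brell thark] crax]: ((t → t) → e) applied to (t → t) yields e.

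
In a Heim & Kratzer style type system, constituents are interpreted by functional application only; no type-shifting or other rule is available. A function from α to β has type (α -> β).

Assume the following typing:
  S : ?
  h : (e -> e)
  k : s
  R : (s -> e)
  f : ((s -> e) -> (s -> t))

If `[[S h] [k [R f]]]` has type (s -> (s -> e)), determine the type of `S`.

For [[S h] [k [R f]]] to have type (s -> (s -> e)) with [k [R f]] of type t, [S h] must be the function: [S h] : (t -> (s -> (s -> e))).
For [S h] to have type (t -> (s -> (s -> e))) with h of type (e -> e), S must be the function: S : ((e -> e) -> (t -> (s -> (s -> e)))).

((e -> e) -> (t -> (s -> (s -> e))))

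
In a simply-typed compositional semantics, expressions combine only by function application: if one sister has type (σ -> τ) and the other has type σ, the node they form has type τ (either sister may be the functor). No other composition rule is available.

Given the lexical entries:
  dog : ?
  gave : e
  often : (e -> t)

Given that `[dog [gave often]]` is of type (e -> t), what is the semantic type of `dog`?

For [dog [gave often]] to have type (e -> t) with [gave often] of type t, dog must be the function: dog : (t -> (e -> t)).

(t -> (e -> t))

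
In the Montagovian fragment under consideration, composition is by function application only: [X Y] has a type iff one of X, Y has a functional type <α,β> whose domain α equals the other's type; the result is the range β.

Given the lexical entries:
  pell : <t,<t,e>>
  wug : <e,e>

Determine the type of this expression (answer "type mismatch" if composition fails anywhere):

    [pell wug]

type mismatch

[pell wug]: <t,<t,e>> with <e,e> — neither is a function whose domain matches the other; composition fails here.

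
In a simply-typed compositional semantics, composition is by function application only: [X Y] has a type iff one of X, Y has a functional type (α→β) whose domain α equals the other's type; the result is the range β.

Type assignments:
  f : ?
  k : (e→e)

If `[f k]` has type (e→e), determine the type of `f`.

[f k] must have type (e→e). The sister k has type (e→e); that is not a function onto (e→e), so f must be the functor, of type ((e→e)→(e→e)).

((e→e)→(e→e))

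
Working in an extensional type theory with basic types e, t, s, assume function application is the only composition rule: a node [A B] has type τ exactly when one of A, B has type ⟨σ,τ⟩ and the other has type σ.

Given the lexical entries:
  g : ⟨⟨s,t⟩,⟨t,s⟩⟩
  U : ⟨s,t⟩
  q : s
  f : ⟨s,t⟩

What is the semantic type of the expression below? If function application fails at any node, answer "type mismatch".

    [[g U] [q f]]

s

[g U] — g of type ⟨⟨s,t⟩,⟨t,s⟩⟩ combines with U of type ⟨s,t⟩: type ⟨t,s⟩.
[q f] — f of type ⟨s,t⟩ combines with q of type s: type t.
[[g U] [q f]] — [g U] of type ⟨t,s⟩ combines with [q f] of type t: type s.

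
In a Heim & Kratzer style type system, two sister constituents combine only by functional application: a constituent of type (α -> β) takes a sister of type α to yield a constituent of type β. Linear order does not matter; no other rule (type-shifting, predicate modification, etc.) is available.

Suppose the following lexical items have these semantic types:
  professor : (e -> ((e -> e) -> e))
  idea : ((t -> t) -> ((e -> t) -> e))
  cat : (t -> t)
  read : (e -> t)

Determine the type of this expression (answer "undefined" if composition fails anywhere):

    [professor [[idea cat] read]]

[idea cat] — idea of type ((t -> t) -> ((e -> t) -> e)) combines with cat of type (t -> t): type ((e -> t) -> e).
[[idea cat] read] — [idea cat] of type ((e -> t) -> e) combines with read of type (e -> t): type e.
[professor [[idea cat] read]] — professor of type (e -> ((e -> e) -> e)) combines with [[idea cat] read] of type e: type ((e -> e) -> e).

((e -> e) -> e)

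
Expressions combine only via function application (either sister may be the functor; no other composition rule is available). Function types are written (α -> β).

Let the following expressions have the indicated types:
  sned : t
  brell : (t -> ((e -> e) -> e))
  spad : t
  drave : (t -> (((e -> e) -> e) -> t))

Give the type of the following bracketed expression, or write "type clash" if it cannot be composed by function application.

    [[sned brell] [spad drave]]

[sned brell] — brell of type (t -> ((e -> e) -> e)) combines with sned of type t: type ((e -> e) -> e).
[spad drave] — drave of type (t -> (((e -> e) -> e) -> t)) combines with spad of type t: type (((e -> e) -> e) -> t).
[[sned brell] [spad drave]] — [spad drave] of type (((e -> e) -> e) -> t) combines with [sned brell] of type ((e -> e) -> e): type t.

t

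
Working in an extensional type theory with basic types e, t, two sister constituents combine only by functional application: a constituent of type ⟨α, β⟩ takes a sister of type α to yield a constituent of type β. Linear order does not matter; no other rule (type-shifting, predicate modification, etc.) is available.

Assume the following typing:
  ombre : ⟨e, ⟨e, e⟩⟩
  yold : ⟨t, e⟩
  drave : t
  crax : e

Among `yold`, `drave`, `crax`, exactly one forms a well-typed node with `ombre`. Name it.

crax

yold : ⟨t, e⟩ — no; ombre wants e, and yold wants t.
drave : t — no; ombre wants e, and drave wants nothing (atomic).
crax — combines: ombre : ⟨e, ⟨e, e⟩⟩ takes crax : e as argument, giving ⟨e, e⟩.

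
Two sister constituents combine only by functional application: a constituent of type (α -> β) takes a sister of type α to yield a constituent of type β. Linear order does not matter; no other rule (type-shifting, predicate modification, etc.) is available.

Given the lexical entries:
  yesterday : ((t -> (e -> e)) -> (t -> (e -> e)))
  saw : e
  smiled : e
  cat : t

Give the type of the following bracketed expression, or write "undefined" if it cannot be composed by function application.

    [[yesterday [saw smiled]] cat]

undefined

[saw smiled]: e and e cannot combine by function application — type clash.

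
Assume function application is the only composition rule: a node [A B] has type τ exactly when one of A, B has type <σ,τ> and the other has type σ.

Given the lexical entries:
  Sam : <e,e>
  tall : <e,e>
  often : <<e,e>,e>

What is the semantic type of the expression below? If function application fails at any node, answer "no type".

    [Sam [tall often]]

[tall often] — often of type <<e,e>,e> combines with tall of type <e,e>: type e.
[Sam [tall often]] — Sam of type <e,e> combines with [tall often] of type e: type e.

e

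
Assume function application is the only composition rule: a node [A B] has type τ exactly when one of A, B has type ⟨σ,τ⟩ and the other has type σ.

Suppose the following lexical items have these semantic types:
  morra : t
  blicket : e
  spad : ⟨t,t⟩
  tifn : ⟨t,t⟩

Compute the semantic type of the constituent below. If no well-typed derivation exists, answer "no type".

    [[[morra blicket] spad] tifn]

no type

[morra blicket]: t with e — neither is a function whose domain matches the other; composition fails here.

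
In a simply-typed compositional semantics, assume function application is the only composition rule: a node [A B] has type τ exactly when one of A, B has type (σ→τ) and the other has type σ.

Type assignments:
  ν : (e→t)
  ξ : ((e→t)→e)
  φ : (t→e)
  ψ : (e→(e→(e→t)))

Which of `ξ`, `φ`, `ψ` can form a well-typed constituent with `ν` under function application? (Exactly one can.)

ξ — combines: ξ : ((e→t)→e) takes ν : (e→t) as argument, giving e.
φ : (t→e) — neither side's domain matches the other.
ψ : (e→(e→(e→t))) — neither side's domain matches the other.

ξ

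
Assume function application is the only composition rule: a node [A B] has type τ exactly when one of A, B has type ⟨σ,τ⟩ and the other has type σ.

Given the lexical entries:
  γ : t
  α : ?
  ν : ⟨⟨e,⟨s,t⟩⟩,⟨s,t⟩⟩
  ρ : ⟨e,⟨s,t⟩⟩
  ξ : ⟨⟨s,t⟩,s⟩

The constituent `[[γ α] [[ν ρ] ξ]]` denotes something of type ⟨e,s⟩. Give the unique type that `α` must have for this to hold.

⟨t,⟨s,⟨e,s⟩⟩⟩

[[γ α] [[ν ρ] ξ]] is required to be ⟨e,s⟩. [[ν ρ] ξ] : s cannot yield ⟨e,s⟩ as functor, so [γ α] : ⟨s,⟨e,s⟩⟩.
[γ α] is required to be ⟨s,⟨e,s⟩⟩. γ : t cannot yield ⟨s,⟨e,s⟩⟩ as functor, so α : ⟨t,⟨s,⟨e,s⟩⟩⟩.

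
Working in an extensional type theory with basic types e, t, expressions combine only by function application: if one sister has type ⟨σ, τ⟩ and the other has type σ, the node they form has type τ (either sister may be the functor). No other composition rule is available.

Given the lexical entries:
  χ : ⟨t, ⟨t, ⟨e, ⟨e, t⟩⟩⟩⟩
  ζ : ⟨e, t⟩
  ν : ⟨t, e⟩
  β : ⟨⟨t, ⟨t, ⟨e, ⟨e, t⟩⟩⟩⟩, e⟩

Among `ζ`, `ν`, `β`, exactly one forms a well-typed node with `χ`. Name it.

β

ζ : ⟨e, t⟩ — neither side's domain matches the other.
ν : ⟨t, e⟩ — neither side's domain matches the other.
β — combines: β : ⟨⟨t, ⟨t, ⟨e, ⟨e, t⟩⟩⟩⟩, e⟩ takes χ : ⟨t, ⟨t, ⟨e, ⟨e, t⟩⟩⟩⟩ as argument, giving e.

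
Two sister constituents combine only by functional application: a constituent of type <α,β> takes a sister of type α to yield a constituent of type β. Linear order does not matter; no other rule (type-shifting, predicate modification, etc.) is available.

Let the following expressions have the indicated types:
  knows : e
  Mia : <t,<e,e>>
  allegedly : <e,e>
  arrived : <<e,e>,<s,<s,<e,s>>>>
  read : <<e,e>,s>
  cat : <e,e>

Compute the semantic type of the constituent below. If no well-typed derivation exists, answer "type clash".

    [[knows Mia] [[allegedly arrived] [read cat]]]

At [knows Mia]: neither e nor <t,<e,e>> can take the other as argument; the node is ill-typed.

type clash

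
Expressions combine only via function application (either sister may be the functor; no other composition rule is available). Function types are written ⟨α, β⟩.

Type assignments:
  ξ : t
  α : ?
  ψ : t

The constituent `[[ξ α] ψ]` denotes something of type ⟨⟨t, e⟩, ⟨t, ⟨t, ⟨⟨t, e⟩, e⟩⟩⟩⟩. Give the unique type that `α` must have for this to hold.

⟨t, ⟨t, ⟨⟨t, e⟩, ⟨t, ⟨t, ⟨⟨t, e⟩, e⟩⟩⟩⟩⟩⟩

At [[ξ α] ψ] (required: ⟨⟨t, e⟩, ⟨t, ⟨t, ⟨⟨t, e⟩, e⟩⟩⟩⟩): ψ is t, which is not a function with range ⟨⟨t, e⟩, ⟨t, ⟨t, ⟨⟨t, e⟩, e⟩⟩⟩⟩; hence [ξ α] is the functor — type ⟨t, ⟨⟨t, e⟩, ⟨t, ⟨t, ⟨⟨t, e⟩, e⟩⟩⟩⟩⟩.
At [ξ α] (required: ⟨t, ⟨⟨t, e⟩, ⟨t, ⟨t, ⟨⟨t, e⟩, e⟩⟩⟩⟩⟩): ξ is t, which is not a function with range ⟨t, ⟨⟨t, e⟩, ⟨t, ⟨t, ⟨⟨t, e⟩, e⟩⟩⟩⟩⟩; hence α is the functor — type ⟨t, ⟨t, ⟨⟨t, e⟩, ⟨t, ⟨t, ⟨⟨t, e⟩, e⟩⟩⟩⟩⟩⟩.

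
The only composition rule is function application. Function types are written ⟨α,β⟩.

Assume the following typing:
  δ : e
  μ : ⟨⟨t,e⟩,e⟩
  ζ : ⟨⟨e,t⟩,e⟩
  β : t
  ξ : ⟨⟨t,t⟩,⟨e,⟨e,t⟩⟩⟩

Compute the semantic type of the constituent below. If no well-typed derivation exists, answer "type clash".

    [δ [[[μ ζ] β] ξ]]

[μ ζ]: ⟨⟨t,e⟩,e⟩ and ⟨⟨e,t⟩,e⟩ cannot combine by function application — type clash.

type clash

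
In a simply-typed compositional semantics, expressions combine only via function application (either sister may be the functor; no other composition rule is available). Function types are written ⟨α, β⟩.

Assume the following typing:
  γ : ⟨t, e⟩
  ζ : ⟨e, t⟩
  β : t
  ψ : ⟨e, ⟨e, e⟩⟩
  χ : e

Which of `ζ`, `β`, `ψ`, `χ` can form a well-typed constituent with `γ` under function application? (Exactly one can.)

ζ : ⟨e, t⟩ — neither side's domain matches the other.
β — combines: γ : ⟨t, e⟩ takes β : t as argument, giving e.
ψ : ⟨e, ⟨e, e⟩⟩ — neither side's domain matches the other.
χ : e — neither side's domain matches the other.

β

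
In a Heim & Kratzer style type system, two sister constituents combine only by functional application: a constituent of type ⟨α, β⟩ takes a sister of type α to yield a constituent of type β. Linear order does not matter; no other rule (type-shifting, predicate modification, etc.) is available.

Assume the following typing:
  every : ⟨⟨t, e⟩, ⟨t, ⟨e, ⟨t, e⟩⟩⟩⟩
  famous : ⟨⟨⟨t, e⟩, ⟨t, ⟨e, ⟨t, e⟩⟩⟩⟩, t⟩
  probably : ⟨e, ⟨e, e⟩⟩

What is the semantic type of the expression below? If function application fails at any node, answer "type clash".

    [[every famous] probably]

type clash

[every famous]: ⟨⟨⟨t, e⟩, ⟨t, ⟨e, ⟨t, e⟩⟩⟩⟩, t⟩ applied to ⟨⟨t, e⟩, ⟨t, ⟨e, ⟨t, e⟩⟩⟩⟩ yields t.
At [[every famous] probably]: neither t nor ⟨e, ⟨e, e⟩⟩ can take the other as argument; the node is ill-typed.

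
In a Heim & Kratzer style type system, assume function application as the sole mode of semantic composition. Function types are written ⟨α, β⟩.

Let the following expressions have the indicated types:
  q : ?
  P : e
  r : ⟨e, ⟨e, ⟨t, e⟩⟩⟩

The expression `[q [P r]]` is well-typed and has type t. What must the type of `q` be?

[q [P r]] is required to be t. [P r] : ⟨e, ⟨t, e⟩⟩ cannot yield t as functor, so q : ⟨⟨e, ⟨t, e⟩⟩, t⟩.

⟨⟨e, ⟨t, e⟩⟩, t⟩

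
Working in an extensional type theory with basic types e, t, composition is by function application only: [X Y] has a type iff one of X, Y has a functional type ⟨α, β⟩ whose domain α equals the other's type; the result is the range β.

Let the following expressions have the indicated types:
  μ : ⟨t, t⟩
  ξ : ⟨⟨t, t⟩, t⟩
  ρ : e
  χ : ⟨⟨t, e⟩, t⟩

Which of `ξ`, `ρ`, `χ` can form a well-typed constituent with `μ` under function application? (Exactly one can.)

ξ

ξ — combines: ξ : ⟨⟨t, t⟩, t⟩ takes μ : ⟨t, t⟩ as argument, giving t.
ρ : e — neither side's domain matches the other.
χ : ⟨⟨t, e⟩, t⟩ — neither side's domain matches the other.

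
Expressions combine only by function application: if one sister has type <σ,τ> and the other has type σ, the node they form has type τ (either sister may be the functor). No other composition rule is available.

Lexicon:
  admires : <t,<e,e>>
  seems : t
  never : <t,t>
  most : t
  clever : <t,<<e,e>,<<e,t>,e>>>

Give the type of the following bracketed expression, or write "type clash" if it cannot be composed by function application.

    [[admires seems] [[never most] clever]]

[admires seems]: functor admires : <t,<e,e>>, argument seems : t; result <e,e>.
[never most]: functor never : <t,t>, argument most : t; result t.
[[never most] clever]: functor clever : <t,<<e,e>,<<e,t>,e>>>, argument [never most] : t; result <<e,e>,<<e,t>,e>>.
[[admires seems] [[never most] clever]]: functor [[never most] clever] : <<e,e>,<<e,t>,e>>, argument [admires seems] : <e,e>; result <<e,t>,e>.

<<e,t>,e>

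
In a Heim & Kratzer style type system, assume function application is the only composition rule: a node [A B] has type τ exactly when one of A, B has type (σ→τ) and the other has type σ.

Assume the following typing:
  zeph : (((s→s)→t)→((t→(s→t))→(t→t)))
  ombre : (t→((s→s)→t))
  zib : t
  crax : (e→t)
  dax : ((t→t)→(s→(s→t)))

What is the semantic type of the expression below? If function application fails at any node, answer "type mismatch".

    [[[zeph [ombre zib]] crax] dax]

type mismatch

[ombre zib]: ombre is (t→((s→s)→t)), zib is t; result ((s→s)→t).
[zeph [ombre zib]]: zeph is (((s→s)→t)→((t→(s→t))→(t→t))), [ombre zib] is ((s→s)→t); result ((t→(s→t))→(t→t)).
[[zeph [ombre zib]] crax]: ((t→(s→t))→(t→t)) and (e→t) cannot combine by function application — type clash.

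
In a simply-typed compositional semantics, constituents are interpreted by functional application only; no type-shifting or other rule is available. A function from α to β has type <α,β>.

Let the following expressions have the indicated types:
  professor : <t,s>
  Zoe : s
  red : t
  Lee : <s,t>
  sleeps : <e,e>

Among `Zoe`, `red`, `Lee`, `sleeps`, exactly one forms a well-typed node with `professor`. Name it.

Zoe : s — does not combine with professor.
red — combines: professor : <t,s> takes red : t as argument, giving s.
Lee : <s,t> — does not combine with professor.
sleeps : <e,e> — does not combine with professor.

red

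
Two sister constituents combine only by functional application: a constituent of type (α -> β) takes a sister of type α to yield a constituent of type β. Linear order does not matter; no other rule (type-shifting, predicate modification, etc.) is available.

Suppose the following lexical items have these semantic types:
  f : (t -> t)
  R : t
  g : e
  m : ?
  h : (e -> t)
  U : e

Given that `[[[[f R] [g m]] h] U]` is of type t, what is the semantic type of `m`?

For [[[[f R] [g m]] h] U] to have type t with U of type e, [[[f R] [g m]] h] must be the function: [[[f R] [g m]] h] : (e -> t).
For [[[f R] [g m]] h] to have type (e -> t) with h of type (e -> t), [[f R] [g m]] must be the function: [[f R] [g m]] : ((e -> t) -> (e -> t)).
For [[f R] [g m]] to have type ((e -> t) -> (e -> t)) with [f R] of type t, [g m] must be the function: [g m] : (t -> ((e -> t) -> (e -> t))).
For [g m] to have type (t -> ((e -> t) -> (e -> t))) with g of type e, m must be the function: m : (e -> (t -> ((e -> t) -> (e -> t)))).

(e -> (t -> ((e -> t) -> (e -> t))))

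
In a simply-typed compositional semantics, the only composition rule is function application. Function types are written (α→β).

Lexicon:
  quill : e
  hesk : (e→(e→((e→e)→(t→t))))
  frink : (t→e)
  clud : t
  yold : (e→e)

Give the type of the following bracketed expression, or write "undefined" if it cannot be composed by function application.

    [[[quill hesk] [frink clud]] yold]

(t→t)

[quill hesk] — hesk of type (e→(e→((e→e)→(t→t)))) combines with quill of type e: type (e→((e→e)→(t→t))).
[frink clud] — frink of type (t→e) combines with clud of type t: type e.
[[quill hesk] [frink clud]] — [quill hesk] of type (e→((e→e)→(t→t))) combines with [frink clud] of type e: type ((e→e)→(t→t)).
[[[quill hesk] [frink clud]] yold] — [[quill hesk] [frink clud]] of type ((e→e)→(t→t)) combines with yold of type (e→e): type (t→t).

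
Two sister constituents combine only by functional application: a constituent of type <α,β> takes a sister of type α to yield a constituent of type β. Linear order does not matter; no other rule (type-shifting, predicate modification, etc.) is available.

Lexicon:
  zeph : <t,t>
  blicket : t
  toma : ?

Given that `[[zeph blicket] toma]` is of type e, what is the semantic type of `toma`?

For [[zeph blicket] toma] to have type e with [zeph blicket] of type t, toma must be the function: toma : <t,e>.

<t,e>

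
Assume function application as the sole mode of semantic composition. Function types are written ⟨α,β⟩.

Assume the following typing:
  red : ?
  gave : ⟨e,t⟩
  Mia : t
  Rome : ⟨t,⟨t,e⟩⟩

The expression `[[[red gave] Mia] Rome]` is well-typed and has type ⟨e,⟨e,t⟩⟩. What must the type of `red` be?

At [[[red gave] Mia] Rome] (required: ⟨e,⟨e,t⟩⟩): Rome is ⟨t,⟨t,e⟩⟩, which is not a function with range ⟨e,⟨e,t⟩⟩; hence [[red gave] Mia] is the functor — type ⟨⟨t,⟨t,e⟩⟩,⟨e,⟨e,t⟩⟩⟩.
At [[red gave] Mia] (required: ⟨⟨t,⟨t,e⟩⟩,⟨e,⟨e,t⟩⟩⟩): Mia is t, which is not a function with range ⟨⟨t,⟨t,e⟩⟩,⟨e,⟨e,t⟩⟩⟩; hence [red gave] is the functor — type ⟨t,⟨⟨t,⟨t,e⟩⟩,⟨e,⟨e,t⟩⟩⟩⟩.
At [red gave] (required: ⟨t,⟨⟨t,⟨t,e⟩⟩,⟨e,⟨e,t⟩⟩⟩⟩): gave is ⟨e,t⟩, which is not a function with range ⟨t,⟨⟨t,⟨t,e⟩⟩,⟨e,⟨e,t⟩⟩⟩⟩; hence red is the functor — type ⟨⟨e,t⟩,⟨t,⟨⟨t,⟨t,e⟩⟩,⟨e,⟨e,t⟩⟩⟩⟩⟩.

⟨⟨e,t⟩,⟨t,⟨⟨t,⟨t,e⟩⟩,⟨e,⟨e,t⟩⟩⟩⟩⟩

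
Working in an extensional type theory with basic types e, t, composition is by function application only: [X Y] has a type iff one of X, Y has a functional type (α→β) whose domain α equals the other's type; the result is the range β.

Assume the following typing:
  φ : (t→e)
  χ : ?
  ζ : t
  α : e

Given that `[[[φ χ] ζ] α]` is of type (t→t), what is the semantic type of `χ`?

((t→e)→(t→(e→(t→t))))

[[[φ χ] ζ] α] is required to be (t→t). α : e cannot yield (t→t) as functor, so [[φ χ] ζ] : (e→(t→t)).
[[φ χ] ζ] is required to be (e→(t→t)). ζ : t cannot yield (e→(t→t)) as functor, so [φ χ] : (t→(e→(t→t))).
[φ χ] is required to be (t→(e→(t→t))). φ : (t→e) cannot yield (t→(e→(t→t))) as functor, so χ : ((t→e)→(t→(e→(t→t)))).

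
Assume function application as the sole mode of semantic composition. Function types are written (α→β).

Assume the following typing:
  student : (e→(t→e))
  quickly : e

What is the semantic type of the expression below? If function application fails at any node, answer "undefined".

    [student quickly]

(t→e)

[student quickly] — student of type (e→(t→e)) combines with quickly of type e: type (t→e).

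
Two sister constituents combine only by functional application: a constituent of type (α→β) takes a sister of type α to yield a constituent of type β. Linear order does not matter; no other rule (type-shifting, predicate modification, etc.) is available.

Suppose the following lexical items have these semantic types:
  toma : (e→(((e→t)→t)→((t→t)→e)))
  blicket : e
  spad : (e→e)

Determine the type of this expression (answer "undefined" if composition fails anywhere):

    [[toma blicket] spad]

[toma blicket]: (e→(((e→t)→t)→((t→t)→e))) applied to e yields (((e→t)→t)→((t→t)→e)).
At [[toma blicket] spad]: neither (((e→t)→t)→((t→t)→e)) nor (e→e) can take the other as argument; the node is ill-typed.

undefined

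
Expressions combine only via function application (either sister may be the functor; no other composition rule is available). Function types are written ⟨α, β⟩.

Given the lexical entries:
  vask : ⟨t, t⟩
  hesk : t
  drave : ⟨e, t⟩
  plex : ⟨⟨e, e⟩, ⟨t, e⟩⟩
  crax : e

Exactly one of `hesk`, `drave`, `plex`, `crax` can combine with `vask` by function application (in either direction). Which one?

hesk — combines: vask : ⟨t, t⟩ takes hesk : t as argument, giving t.
drave : ⟨e, t⟩ — neither side's domain matches the other.
plex : ⟨⟨e, e⟩, ⟨t, e⟩⟩ — neither side's domain matches the other.
crax : e — neither side's domain matches the other.

hesk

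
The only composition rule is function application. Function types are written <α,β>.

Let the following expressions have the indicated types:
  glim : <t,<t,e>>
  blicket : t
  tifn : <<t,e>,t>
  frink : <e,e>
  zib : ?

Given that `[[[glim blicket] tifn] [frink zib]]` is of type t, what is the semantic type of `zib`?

<<e,e>,<t,t>>

For [[[glim blicket] tifn] [frink zib]] to have type t with [[glim blicket] tifn] of type t, [frink zib] must be the function: [frink zib] : <t,t>.
For [frink zib] to have type <t,t> with frink of type <e,e>, zib must be the function: zib : <<e,e>,<t,t>>.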